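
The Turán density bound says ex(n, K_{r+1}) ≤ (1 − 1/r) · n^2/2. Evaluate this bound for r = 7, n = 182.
Turán density bound = (6/7) · 182^2/2 = 14196

Turán's theorem: ex(n, K_{r+1}) is achieved by the complete r-partite Turán graph T(n, r) with parts as balanced as possible, and is at most (1 − 1/r) · n^2/2. For r = 7, n = 182: the density bound is (6/7) · 33124/2 = 14196. Since 7 ∣ 182, the Turán graph T(182, 7) has parts of equal size 26, and its edge count e(T(182, 7)) = 14196 attains the density bound exactly.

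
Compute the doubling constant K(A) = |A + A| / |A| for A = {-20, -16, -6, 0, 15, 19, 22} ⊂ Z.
K = |A + A| / |A| = 27/7

Enumerate A + A = {a + b : a, b ∈ A}. With |A| = 7, there are |A|^2 = 49 ordered sum pairs; collecting distinct values, A + A = {-40, -36, -32, -26, -22, -20, -16, -12, -6, -5, -1, 0, 2, 3, 6, 9, 13, 15, 16, 19, 22, 30, 34, 37, 38, 41, 44}, so |A + A| = 27. Thus K = 27/7. For comparison, the minimum possible |A + A| over all 7-element sets is 2·7 − 1 = 13 (so min K = 13/7), attained only by arithmetic progressions.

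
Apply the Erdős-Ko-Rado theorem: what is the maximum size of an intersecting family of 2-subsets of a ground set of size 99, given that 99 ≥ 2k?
max |F| = C(98, 1) = 98

Erdős-Ko-Rado (1961): when n ≥ 2k, max |F| = C(n−1, k−1). The bound is attained by the star {A : i ∈ A} for any fixed i ∈ [n]. Here C(99−1, 2−1) = C(98, 1) = 98.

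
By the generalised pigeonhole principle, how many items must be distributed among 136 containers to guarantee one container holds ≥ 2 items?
n = (2 − 1)·136 + 1 = 137

By the generalised pigeonhole principle, to guarantee some box contains ≥ r objects we need more than (r − 1) · k objects total. Threshold: n = (r − 1) · k + 1. With r = 2 and k = 136: n = 1 · 136 + 1 = 136 + 1 = 137. For n = 136 = 1 · 136, we can put exactly 1 objects in every box, avoiding 2 in any single one — so 137 is tight.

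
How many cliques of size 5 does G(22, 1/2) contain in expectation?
E[# K_5] = C(22, 5) · (1/2)^C(5, 2) = 26334 / 2^10 = 13167/512 ≈ 25.716797

For each 5-subset S of vertices (there are C(22, 5) = 26334 such S), let X_S = 1 if S induces a K_5 (all C(5, 2) = 10 edges present). Then P(X_S = 1) = (1/2)^10 = 1/1024. By linearity of expectation, E[# K_5] = C(22, 5) · (1/2)^10 = 26334 / 1024 = 13167/512 ≈ 25.716797.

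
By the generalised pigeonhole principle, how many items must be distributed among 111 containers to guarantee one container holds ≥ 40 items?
n = (40 − 1)·111 + 1 = 4330

By the generalised pigeonhole principle, to guarantee some box contains ≥ r objects we need more than (r − 1) · k objects total. Threshold: n = (r − 1) · k + 1. With r = 40 and k = 111: n = 39 · 111 + 1 = 4329 + 1 = 4330. For n = 4329 = 39 · 111, we can put exactly 39 objects in every box, avoiding 40 in any single one — so 4330 is tight.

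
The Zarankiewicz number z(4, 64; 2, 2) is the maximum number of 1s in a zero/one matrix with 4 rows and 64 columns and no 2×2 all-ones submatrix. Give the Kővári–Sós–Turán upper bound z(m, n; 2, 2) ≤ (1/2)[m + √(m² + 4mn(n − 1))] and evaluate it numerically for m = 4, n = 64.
z(4, 64; 2, 2) ≤ (1/2)[4 + √(4² + 4·4·64·63)] = (1/2)[4 + √64528] = 129.0118

Kővári–Sós–Turán: let r_1, ..., r_4 be the row sums and z = Σ r_i the total number of 1s. Each pair of columns can share at most one row with both entries 1 (else a 2×2 all-ones block appears), so Σ_i C(r_i, 2) ≤ C(64, 2) = 2016. By convexity Σ_i C(r_i, 2) ≥ 4·C(z/4, 2) = z(z − 4)/(2·4), giving z² − 4z − 4·64·63 ≤ 0 and hence z ≤ (1/2)[4 + √(16 + 4·16128)] = (1/2)[4 + √64528] ≈ (1/2)(4 + 254.0236) = 129.0118.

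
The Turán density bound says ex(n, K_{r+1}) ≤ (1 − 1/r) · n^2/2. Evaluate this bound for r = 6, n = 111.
Turán density bound = (5/6) · 111^2/2 = 20535/4 ≈ 5133.75

Turán's theorem: ex(n, K_{r+1}) is achieved by the complete r-partite Turán graph T(n, r) with parts as balanced as possible, and is at most (1 − 1/r) · n^2/2. For r = 6, n = 111: the density bound is (5/6) · 12321/2 = 20535/4 ≈ 5133.75. The integer-valued extremum is e(T(111, 6)) = 5133, which is strictly less than the density bound 20535/4 since 6 ∤ 111 (the parts of T(111, 6) cannot all be equal).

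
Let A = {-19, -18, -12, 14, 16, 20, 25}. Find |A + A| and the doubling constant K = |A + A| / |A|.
K = |A + A| / |A| = 27/7

Enumerate A + A = {a + b : a, b ∈ A}. With |A| = 7, there are |A|^2 = 49 ordered sum pairs; collecting distinct values, A + A = {-38, -37, -36, -31, -30, -24, -5, -4, -3, -2, 1, 2, 4, 6, 7, 8, 13, 28, 30, 32, 34, 36, 39, 40, 41, 45, 50}, so |A + A| = 27. Thus K = 27/7. For comparison, the minimum possible |A + A| over all 7-element sets is 2·7 − 1 = 13 (so min K = 13/7), attained only by arithmetic progressions.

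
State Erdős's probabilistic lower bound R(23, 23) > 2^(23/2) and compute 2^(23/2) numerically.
2^(23/2) = 2896.3094; so R(23, 23) > 2896.3094

Colour each edge of K_n uniformly at random with red/blue. The expected number of monochromatic K_23 is C(n, 23) · 2 · 2^(−C(23,2)). If C(n, 23) · 2^(1 − C(23,2)) < 1, then with positive probability no monochromatic K_23 exists, so R(23, 23) > n. The standard estimate C(n, 23) ≤ n^23/23! shows this inequality holds whenever n ≤ 2^(23/2) (since 23! · 2^(C(23,2) − 1) > 2^(23^2/2) ≥ n^23). Hence R(23, 23) > 2^(23/2) = 2896.3094.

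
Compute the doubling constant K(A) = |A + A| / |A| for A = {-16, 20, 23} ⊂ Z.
K = |A + A| / |A| = 6/3 = 2

Enumerate A + A = {a + b : a, b ∈ A}. With |A| = 3, there are |A|^2 = 9 ordered sum pairs; collecting distinct values, A + A = {-32, 4, 7, 40, 43, 46}, so |A + A| = 6. Thus K = 6/3 = 2. For comparison, the minimum possible |A + A| over all 3-element sets is 2·3 − 1 = 5 (so min K = 5/3), attained only by arithmetic progressions.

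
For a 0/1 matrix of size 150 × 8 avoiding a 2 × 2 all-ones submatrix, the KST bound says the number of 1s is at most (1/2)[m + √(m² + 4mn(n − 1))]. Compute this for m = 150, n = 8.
z(150, 8; 2, 2) ≤ (1/2)[150 + √(150² + 4·150·8·7)] = (1/2)[150 + √56100] = 193.4272

Kővári–Sós–Turán: let r_1, ..., r_150 be the row sums and z = Σ r_i the total number of 1s. Each pair of columns can share at most one row with both entries 1 (else a 2×2 all-ones block appears), so Σ_i C(r_i, 2) ≤ C(8, 2) = 28. By convexity Σ_i C(r_i, 2) ≥ 150·C(z/150, 2) = z(z − 150)/(2·150), giving z² − 150z − 150·8·7 ≤ 0 and hence z ≤ (1/2)[150 + √(22500 + 4·8400)] = (1/2)[150 + √56100] ≈ (1/2)(150 + 236.8544) = 193.4272.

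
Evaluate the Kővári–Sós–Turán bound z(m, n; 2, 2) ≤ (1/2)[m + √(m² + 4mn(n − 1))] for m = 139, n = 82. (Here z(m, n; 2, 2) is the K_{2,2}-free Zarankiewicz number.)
z(139, 82; 2, 2) ≤ (1/2)[139 + √(139² + 4·139·82·81)] = (1/2)[139 + √3712273] = 1032.863

Kővári–Sós–Turán: let r_1, ..., r_139 be the row sums and z = Σ r_i the total number of 1s. Each pair of columns can share at most one row with both entries 1 (else a 2×2 all-ones block appears), so Σ_i C(r_i, 2) ≤ C(82, 2) = 3321. By convexity Σ_i C(r_i, 2) ≥ 139·C(z/139, 2) = z(z − 139)/(2·139), giving z² − 139z − 139·82·81 ≤ 0 and hence z ≤ (1/2)[139 + √(19321 + 4·923238)] = (1/2)[139 + √3712273] ≈ (1/2)(139 + 1926.726) = 1032.863.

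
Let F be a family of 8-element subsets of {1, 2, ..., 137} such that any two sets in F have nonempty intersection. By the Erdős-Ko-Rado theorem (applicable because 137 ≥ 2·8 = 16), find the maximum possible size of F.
max |F| = C(136, 7) = 145944307080

Erdős-Ko-Rado (1961): when n ≥ 2k, max |F| = C(n−1, k−1). The bound is attained by the star {A : i ∈ A} for any fixed i ∈ [n]. Here C(137−1, 8−1) = C(136, 7) = 145944307080.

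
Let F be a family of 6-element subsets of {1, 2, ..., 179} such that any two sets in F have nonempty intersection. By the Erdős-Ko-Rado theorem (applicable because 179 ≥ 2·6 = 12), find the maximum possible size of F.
max |F| = C(178, 5) = 1407057960

Erdős-Ko-Rado (1961): when n ≥ 2k, max |F| = C(n−1, k−1). The bound is attained by the star {A : i ∈ A} for any fixed i ∈ [n]. Here C(179−1, 6−1) = C(178, 5) = 1407057960.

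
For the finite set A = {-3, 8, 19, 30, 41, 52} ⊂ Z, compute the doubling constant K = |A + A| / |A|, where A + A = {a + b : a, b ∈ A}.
K = |A + A| / |A| = 11/6

Enumerate A + A = {a + b : a, b ∈ A}. With |A| = 6, there are |A|^2 = 36 ordered sum pairs; collecting distinct values, A + A = {-6, 5, 16, 27, 38, 49, 60, 71, 82, 93, 104}, so |A + A| = 11. Thus K = 11/6. Here |A + A| = 2|A| − 1 = 11, the minimum possible — so K = 11/6 is minimal, which holds iff A is an arithmetic progression.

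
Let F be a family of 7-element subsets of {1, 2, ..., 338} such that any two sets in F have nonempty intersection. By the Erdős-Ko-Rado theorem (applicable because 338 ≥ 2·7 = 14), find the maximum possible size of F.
max |F| = C(337, 6) = 1945406098104

Erdős-Ko-Rado (1961): when n ≥ 2k, max |F| = C(n−1, k−1). The bound is attained by the star {A : i ∈ A} for any fixed i ∈ [n]. Here C(338−1, 7−1) = C(337, 6) = 1945406098104.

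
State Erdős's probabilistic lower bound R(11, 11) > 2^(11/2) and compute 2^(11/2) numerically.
2^(11/2) = 45.2548; so R(11, 11) > 45.2548

Colour each edge of K_n uniformly at random with red/blue. The expected number of monochromatic K_11 is C(n, 11) · 2 · 2^(−C(11,2)). If C(n, 11) · 2^(1 − C(11,2)) < 1, then with positive probability no monochromatic K_11 exists, so R(11, 11) > n. The standard estimate C(n, 11) ≤ n^11/11! shows this inequality holds whenever n ≤ 2^(11/2) (since 11! · 2^(C(11,2) − 1) > 2^(11^2/2) ≥ n^11). Hence R(11, 11) > 2^(11/2) = 45.2548.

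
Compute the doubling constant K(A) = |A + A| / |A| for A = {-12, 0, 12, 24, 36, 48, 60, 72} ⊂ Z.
K = |A + A| / |A| = 15/8

Enumerate A + A = {a + b : a, b ∈ A}. With |A| = 8, there are |A|^2 = 64 ordered sum pairs; collecting distinct values, A + A = {-24, -12, 0, 12, 24, 36, 48, 60, 72, 84, 96, 108, 120, 132, 144}, so |A + A| = 15. Thus K = 15/8. Here |A + A| = 2|A| − 1 = 15, the minimum possible — so K = 15/8 is minimal, which holds iff A is an arithmetic progression.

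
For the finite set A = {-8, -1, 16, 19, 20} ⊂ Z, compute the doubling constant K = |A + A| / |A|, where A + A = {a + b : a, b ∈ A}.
K = |A + A| / |A| = 15/5 = 3

Enumerate A + A = {a + b : a, b ∈ A}. With |A| = 5, there are |A|^2 = 25 ordered sum pairs; collecting distinct values, A + A = {-16, -9, -2, 8, 11, 12, 15, 18, 19, 32, 35, 36, 38, 39, 40}, so |A + A| = 15. Thus K = 15/5 = 3. For comparison, the minimum possible |A + A| over all 5-element sets is 2·5 − 1 = 9 (so min K = 9/5), attained only by arithmetic progressions.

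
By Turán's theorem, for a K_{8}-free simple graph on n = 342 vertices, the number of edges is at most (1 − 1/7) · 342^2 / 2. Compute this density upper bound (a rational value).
Turán density bound = (6/7) · 342^2/2 = 350892/7 ≈ 50127.4286

Turán's theorem: ex(n, K_{r+1}) is achieved by the complete r-partite Turán graph T(n, r) with parts as balanced as possible, and is at most (1 − 1/r) · n^2/2. For r = 7, n = 342: the density bound is (6/7) · 116964/2 = 350892/7 ≈ 50127.4286. The integer-valued extremum is e(T(342, 7)) = 50127, which is strictly less than the density bound 350892/7 since 7 ∤ 342 (the parts of T(342, 7) cannot all be equal).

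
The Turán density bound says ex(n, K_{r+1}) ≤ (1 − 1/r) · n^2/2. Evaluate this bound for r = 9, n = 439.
Turán density bound = (8/9) · 439^2/2 = 770884/9 ≈ 85653.7778

Turán's theorem: ex(n, K_{r+1}) is achieved by the complete r-partite Turán graph T(n, r) with parts as balanced as possible, and is at most (1 − 1/r) · n^2/2. For r = 9, n = 439: the density bound is (8/9) · 192721/2 = 770884/9 ≈ 85653.7778. The integer-valued extremum is e(T(439, 9)) = 85653, which is strictly less than the density bound 770884/9 since 9 ∤ 439 (the parts of T(439, 9) cannot all be equal).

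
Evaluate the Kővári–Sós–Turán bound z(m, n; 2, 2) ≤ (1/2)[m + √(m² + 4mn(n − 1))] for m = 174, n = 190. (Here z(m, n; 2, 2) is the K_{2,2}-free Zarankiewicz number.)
z(174, 190; 2, 2) ≤ (1/2)[174 + √(174² + 4·174·190·189)] = (1/2)[174 + √25023636] = 2588.1815

Kővári–Sós–Turán: let r_1, ..., r_174 be the row sums and z = Σ r_i the total number of 1s. Each pair of columns can share at most one row with both entries 1 (else a 2×2 all-ones block appears), so Σ_i C(r_i, 2) ≤ C(190, 2) = 17955. By convexity Σ_i C(r_i, 2) ≥ 174·C(z/174, 2) = z(z − 174)/(2·174), giving z² − 174z − 174·190·189 ≤ 0 and hence z ≤ (1/2)[174 + √(30276 + 4·6248340)] = (1/2)[174 + √25023636] ≈ (1/2)(174 + 5002.363) = 2588.1815.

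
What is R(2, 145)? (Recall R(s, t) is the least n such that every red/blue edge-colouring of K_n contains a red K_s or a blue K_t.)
R(2, 145) = 145

R(2, k) = k for all k ≥ 2: in a 2-colouring of K_k, either some edge is red (a red K_2) or all edges are blue (a blue K_k). And K_{144} coloured all-blue has no blue K_145, so R(2, 145) > 144. Hence R(2, 145) = 145.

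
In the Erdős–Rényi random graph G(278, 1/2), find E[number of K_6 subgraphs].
E[# K_6] = C(278, 6) · (1/2)^C(6, 2) = 607221379765 / 2^15 ≈ 18530925.896149

For each 6-subset S of vertices (there are C(278, 6) = 607221379765 such S), let X_S = 1 if S induces a K_6 (all C(6, 2) = 15 edges present). Then P(X_S = 1) = (1/2)^15 = 1/32768. By linearity of expectation, E[# K_6] = C(278, 6) · (1/2)^15 = 607221379765 / 32768 ≈ 18530925.896149.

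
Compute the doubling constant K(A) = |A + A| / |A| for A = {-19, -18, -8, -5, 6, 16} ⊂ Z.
K = |A + A| / |A| = 19/6

Enumerate A + A = {a + b : a, b ∈ A}. With |A| = 6, there are |A|^2 = 36 ordered sum pairs; collecting distinct values, A + A = {-38, -37, -36, -27, -26, -24, -23, -16, -13, -12, -10, -3, -2, 1, 8, 11, 12, 22, 32}, so |A + A| = 19. Thus K = 19/6. For comparison, the minimum possible |A + A| over all 6-element sets is 2·6 − 1 = 11 (so min K = 11/6), attained only by arithmetic progressions.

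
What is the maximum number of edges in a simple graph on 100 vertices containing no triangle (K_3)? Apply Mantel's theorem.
ex(100, K_3) = ⌊100^2/4⌋ = 2500

Mantel (1907): a triangle-free graph on n vertices has at most ⌊n^2/4⌋ edges, with equality for the complete bipartite graph K_{⌊n/2⌋, ⌈n/2⌉}. For n = 100: ⌊100^2/4⌋ = ⌊10000/4⌋ = 2500. The extremal graph is K_{50, 50}, which has 50·50 = 2500 edges.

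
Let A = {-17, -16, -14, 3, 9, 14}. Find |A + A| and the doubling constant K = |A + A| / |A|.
K = |A + A| / |A| = 21/6 = 7/2

Enumerate A + A = {a + b : a, b ∈ A}. With |A| = 6, there are |A|^2 = 36 ordered sum pairs; collecting distinct values, A + A = {-34, -33, -32, -31, -30, -28, -14, -13, -11, -8, -7, -5, -3, -2, 0, 6, 12, 17, 18, 23, 28}, so |A + A| = 21. Thus K = 21/6 = 7/2. For comparison, the minimum possible |A + A| over all 6-element sets is 2·6 − 1 = 11 (so min K = 11/6), attained only by arithmetic progressions.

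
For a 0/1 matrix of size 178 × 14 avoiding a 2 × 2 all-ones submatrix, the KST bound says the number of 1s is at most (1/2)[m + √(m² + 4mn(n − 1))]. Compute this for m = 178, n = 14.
z(178, 14; 2, 2) ≤ (1/2)[178 + √(178² + 4·178·14·13)] = (1/2)[178 + √161268] = 289.7909

Kővári–Sós–Turán: let r_1, ..., r_178 be the row sums and z = Σ r_i the total number of 1s. Each pair of columns can share at most one row with both entries 1 (else a 2×2 all-ones block appears), so Σ_i C(r_i, 2) ≤ C(14, 2) = 91. By convexity Σ_i C(r_i, 2) ≥ 178·C(z/178, 2) = z(z − 178)/(2·178), giving z² − 178z − 178·14·13 ≤ 0 and hence z ≤ (1/2)[178 + √(31684 + 4·32396)] = (1/2)[178 + √161268] ≈ (1/2)(178 + 401.5819) = 289.7909.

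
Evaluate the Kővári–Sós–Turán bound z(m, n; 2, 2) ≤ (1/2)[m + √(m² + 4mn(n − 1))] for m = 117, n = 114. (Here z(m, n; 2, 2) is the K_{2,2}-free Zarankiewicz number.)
z(117, 114; 2, 2) ≤ (1/2)[117 + √(117² + 4·117·114·113)] = (1/2)[117 + √6042465] = 1287.5713

Kővári–Sós–Turán: let r_1, ..., r_117 be the row sums and z = Σ r_i the total number of 1s. Each pair of columns can share at most one row with both entries 1 (else a 2×2 all-ones block appears), so Σ_i C(r_i, 2) ≤ C(114, 2) = 6441. By convexity Σ_i C(r_i, 2) ≥ 117·C(z/117, 2) = z(z − 117)/(2·117), giving z² − 117z − 117·114·113 ≤ 0 and hence z ≤ (1/2)[117 + √(13689 + 4·1507194)] = (1/2)[117 + √6042465] ≈ (1/2)(117 + 2458.1426) = 1287.5713.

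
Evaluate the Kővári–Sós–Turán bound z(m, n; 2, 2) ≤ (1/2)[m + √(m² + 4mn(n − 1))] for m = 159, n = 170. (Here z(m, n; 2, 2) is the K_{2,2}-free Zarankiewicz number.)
z(159, 170; 2, 2) ≤ (1/2)[159 + √(159² + 4·159·170·169)] = (1/2)[159 + √18297561] = 2218.2824

Kővári–Sós–Turán: let r_1, ..., r_159 be the row sums and z = Σ r_i the total number of 1s. Each pair of columns can share at most one row with both entries 1 (else a 2×2 all-ones block appears), so Σ_i C(r_i, 2) ≤ C(170, 2) = 14365. By convexity Σ_i C(r_i, 2) ≥ 159·C(z/159, 2) = z(z − 159)/(2·159), giving z² − 159z − 159·170·169 ≤ 0 and hence z ≤ (1/2)[159 + √(25281 + 4·4568070)] = (1/2)[159 + √18297561] ≈ (1/2)(159 + 4277.5648) = 2218.2824.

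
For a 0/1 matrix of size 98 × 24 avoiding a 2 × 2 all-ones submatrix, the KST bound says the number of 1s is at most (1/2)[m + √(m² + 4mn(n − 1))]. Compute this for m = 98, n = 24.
z(98, 24; 2, 2) ≤ (1/2)[98 + √(98² + 4·98·24·23)] = (1/2)[98 + √225988] = 286.691

Kővári–Sós–Turán: let r_1, ..., r_98 be the row sums and z = Σ r_i the total number of 1s. Each pair of columns can share at most one row with both entries 1 (else a 2×2 all-ones block appears), so Σ_i C(r_i, 2) ≤ C(24, 2) = 276. By convexity Σ_i C(r_i, 2) ≥ 98·C(z/98, 2) = z(z − 98)/(2·98), giving z² − 98z − 98·24·23 ≤ 0 and hence z ≤ (1/2)[98 + √(9604 + 4·54096)] = (1/2)[98 + √225988] ≈ (1/2)(98 + 475.382) = 286.691.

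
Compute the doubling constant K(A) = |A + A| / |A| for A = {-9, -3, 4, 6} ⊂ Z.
K = |A + A| / |A| = 10/4 = 5/2

Enumerate A + A = {a + b : a, b ∈ A}. With |A| = 4, there are |A|^2 = 16 ordered sum pairs; collecting distinct values, A + A = {-18, -12, -6, -5, -3, 1, 3, 8, 10, 12}, so |A + A| = 10. Thus K = 10/4 = 5/2. For comparison, the minimum possible |A + A| over all 4-element sets is 2·4 − 1 = 7 (so min K = 7/4), attained only by arithmetic progressions.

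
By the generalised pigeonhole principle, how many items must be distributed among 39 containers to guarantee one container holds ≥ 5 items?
n = (5 − 1)·39 + 1 = 157

By the generalised pigeonhole principle, to guarantee some box contains ≥ r objects we need more than (r − 1) · k objects total. Threshold: n = (r − 1) · k + 1. With r = 5 and k = 39: n = 4 · 39 + 1 = 156 + 1 = 157. For n = 156 = 4 · 39, we can put exactly 4 objects in every box, avoiding 5 in any single one — so 157 is tight.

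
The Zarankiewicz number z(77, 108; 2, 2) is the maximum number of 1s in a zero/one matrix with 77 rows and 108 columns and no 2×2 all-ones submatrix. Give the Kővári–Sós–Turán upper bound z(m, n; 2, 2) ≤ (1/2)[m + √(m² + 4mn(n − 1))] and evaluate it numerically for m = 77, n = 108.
z(77, 108; 2, 2) ≤ (1/2)[77 + √(77² + 4·77·108·107)] = (1/2)[77 + √3565177] = 982.5838

Kővári–Sós–Turán: let r_1, ..., r_77 be the row sums and z = Σ r_i the total number of 1s. Each pair of columns can share at most one row with both entries 1 (else a 2×2 all-ones block appears), so Σ_i C(r_i, 2) ≤ C(108, 2) = 5778. By convexity Σ_i C(r_i, 2) ≥ 77·C(z/77, 2) = z(z − 77)/(2·77), giving z² − 77z − 77·108·107 ≤ 0 and hence z ≤ (1/2)[77 + √(5929 + 4·889812)] = (1/2)[77 + √3565177] ≈ (1/2)(77 + 1888.1676) = 982.5838.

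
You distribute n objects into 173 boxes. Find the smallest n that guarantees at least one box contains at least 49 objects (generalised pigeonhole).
n = (49 − 1)·173 + 1 = 8305

By the generalised pigeonhole principle, to guarantee some box contains ≥ r objects we need more than (r − 1) · k objects total. Threshold: n = (r − 1) · k + 1. With r = 49 and k = 173: n = 48 · 173 + 1 = 8304 + 1 = 8305. For n = 8304 = 48 · 173, we can put exactly 48 objects in every box, avoiding 49 in any single one — so 8305 is tight.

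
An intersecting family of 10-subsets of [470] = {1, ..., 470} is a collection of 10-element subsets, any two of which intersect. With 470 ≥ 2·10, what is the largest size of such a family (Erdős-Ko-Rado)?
max |F| = C(469, 9) = 2800614194100941218

Erdős-Ko-Rado (1961): when n ≥ 2k, max |F| = C(n−1, k−1). The bound is attained by the star {A : i ∈ A} for any fixed i ∈ [n]. Here C(470−1, 10−1) = C(469, 9) = 2800614194100941218.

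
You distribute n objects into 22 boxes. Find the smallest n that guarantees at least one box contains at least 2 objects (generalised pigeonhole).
n = (2 − 1)·22 + 1 = 23

By the generalised pigeonhole principle, to guarantee some box contains ≥ r objects we need more than (r − 1) · k objects total. Threshold: n = (r − 1) · k + 1. With r = 2 and k = 22: n = 1 · 22 + 1 = 22 + 1 = 23. For n = 22 = 1 · 22, we can put exactly 1 objects in every box, avoiding 2 in any single one — so 23 is tight.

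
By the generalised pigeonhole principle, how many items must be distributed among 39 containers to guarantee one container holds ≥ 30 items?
n = (30 − 1)·39 + 1 = 1132

By the generalised pigeonhole principle, to guarantee some box contains ≥ r objects we need more than (r − 1) · k objects total. Threshold: n = (r − 1) · k + 1. With r = 30 and k = 39: n = 29 · 39 + 1 = 1131 + 1 = 1132. For n = 1131 = 29 · 39, we can put exactly 29 objects in every box, avoiding 30 in any single one — so 1132 is tight.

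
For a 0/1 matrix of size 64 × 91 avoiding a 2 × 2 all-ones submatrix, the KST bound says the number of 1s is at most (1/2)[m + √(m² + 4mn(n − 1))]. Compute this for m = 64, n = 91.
z(64, 91; 2, 2) ≤ (1/2)[64 + √(64² + 4·64·91·90)] = (1/2)[64 + √2100736] = 756.6958

Kővári–Sós–Turán: let r_1, ..., r_64 be the row sums and z = Σ r_i the total number of 1s. Each pair of columns can share at most one row with both entries 1 (else a 2×2 all-ones block appears), so Σ_i C(r_i, 2) ≤ C(91, 2) = 4095. By convexity Σ_i C(r_i, 2) ≥ 64·C(z/64, 2) = z(z − 64)/(2·64), giving z² − 64z − 64·91·90 ≤ 0 and hence z ≤ (1/2)[64 + √(4096 + 4·524160)] = (1/2)[64 + √2100736] ≈ (1/2)(64 + 1449.3916) = 756.6958.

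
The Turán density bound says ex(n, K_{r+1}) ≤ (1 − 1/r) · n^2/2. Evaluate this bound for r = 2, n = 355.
Turán density bound = (1/2) · 355^2/2 = 126025/4 ≈ 31506.25

Turán's theorem: ex(n, K_{r+1}) is achieved by the complete r-partite Turán graph T(n, r) with parts as balanced as possible, and is at most (1 − 1/r) · n^2/2. For r = 2, n = 355: the density bound is (1/2) · 126025/2 = 126025/4 ≈ 31506.25. The integer-valued extremum is e(T(355, 2)) = 31506, which is strictly less than the density bound 126025/4 since 2 ∤ 355 (the parts of T(355, 2) cannot all be equal).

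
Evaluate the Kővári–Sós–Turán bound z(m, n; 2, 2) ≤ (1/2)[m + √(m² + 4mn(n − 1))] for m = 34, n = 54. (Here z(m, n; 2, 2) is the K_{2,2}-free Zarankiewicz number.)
z(34, 54; 2, 2) ≤ (1/2)[34 + √(34² + 4·34·54·53)] = (1/2)[34 + √390388] = 329.4052

Kővári–Sós–Turán: let r_1, ..., r_34 be the row sums and z = Σ r_i the total number of 1s. Each pair of columns can share at most one row with both entries 1 (else a 2×2 all-ones block appears), so Σ_i C(r_i, 2) ≤ C(54, 2) = 1431. By convexity Σ_i C(r_i, 2) ≥ 34·C(z/34, 2) = z(z − 34)/(2·34), giving z² − 34z − 34·54·53 ≤ 0 and hence z ≤ (1/2)[34 + √(1156 + 4·97308)] = (1/2)[34 + √390388] ≈ (1/2)(34 + 624.8104) = 329.4052.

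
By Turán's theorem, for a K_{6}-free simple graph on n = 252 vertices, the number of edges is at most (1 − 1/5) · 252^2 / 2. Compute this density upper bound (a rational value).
Turán density bound = (4/5) · 252^2/2 = 127008/5 ≈ 25401.6

Turán's theorem: ex(n, K_{r+1}) is achieved by the complete r-partite Turán graph T(n, r) with parts as balanced as possible, and is at most (1 − 1/r) · n^2/2. For r = 5, n = 252: the density bound is (4/5) · 63504/2 = 127008/5 ≈ 25401.6. The integer-valued extremum is e(T(252, 5)) = 25401, which is strictly less than the density bound 127008/5 since 5 ∤ 252 (the parts of T(252, 5) cannot all be equal).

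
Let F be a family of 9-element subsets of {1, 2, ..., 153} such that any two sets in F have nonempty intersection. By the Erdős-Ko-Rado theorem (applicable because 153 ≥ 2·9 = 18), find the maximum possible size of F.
max |F| = C(152, 8) = 5859727868575

The Erdős-Ko-Rado theorem states: for n ≥ 2k, an intersecting family of k-subsets of an n-element set has size at most C(n − 1, k − 1), with equality for 'star' families {A ⊆ [n] : |A| = k, i ∈ A} (fix an element i). For n = 153, k = 9: C(152, 8) = 5859727868575.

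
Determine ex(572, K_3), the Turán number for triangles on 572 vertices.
ex(572, K_3) = ⌊572^2/4⌋ = 81796

Mantel (1907): a triangle-free graph on n vertices has at most ⌊n^2/4⌋ edges, with equality for the complete bipartite graph K_{⌊n/2⌋, ⌈n/2⌉}. For n = 572: ⌊572^2/4⌋ = ⌊327184/4⌋ = 81796. The extremal graph is K_{286, 286}, which has 286·286 = 81796 edges.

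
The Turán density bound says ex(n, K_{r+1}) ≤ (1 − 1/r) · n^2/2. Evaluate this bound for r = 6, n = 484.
Turán density bound = (5/6) · 484^2/2 = 292820/3 ≈ 97606.6667

Turán's theorem: ex(n, K_{r+1}) is achieved by the complete r-partite Turán graph T(n, r) with parts as balanced as possible, and is at most (1 − 1/r) · n^2/2. For r = 6, n = 484: the density bound is (5/6) · 234256/2 = 292820/3 ≈ 97606.6667. The integer-valued extremum is e(T(484, 6)) = 97606, which is strictly less than the density bound 292820/3 since 6 ∤ 484 (the parts of T(484, 6) cannot all be equal).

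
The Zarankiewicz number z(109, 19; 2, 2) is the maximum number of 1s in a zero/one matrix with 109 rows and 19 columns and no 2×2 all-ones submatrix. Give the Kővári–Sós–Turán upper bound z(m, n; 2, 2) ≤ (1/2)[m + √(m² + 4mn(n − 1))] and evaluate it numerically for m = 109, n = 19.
z(109, 19; 2, 2) ≤ (1/2)[109 + √(109² + 4·109·19·18)] = (1/2)[109 + √160993] = 255.1197

Kővári–Sós–Turán: let r_1, ..., r_109 be the row sums and z = Σ r_i the total number of 1s. Each pair of columns can share at most one row with both entries 1 (else a 2×2 all-ones block appears), so Σ_i C(r_i, 2) ≤ C(19, 2) = 171. By convexity Σ_i C(r_i, 2) ≥ 109·C(z/109, 2) = z(z − 109)/(2·109), giving z² − 109z − 109·19·18 ≤ 0 and hence z ≤ (1/2)[109 + √(11881 + 4·37278)] = (1/2)[109 + √160993] ≈ (1/2)(109 + 401.2393) = 255.1197.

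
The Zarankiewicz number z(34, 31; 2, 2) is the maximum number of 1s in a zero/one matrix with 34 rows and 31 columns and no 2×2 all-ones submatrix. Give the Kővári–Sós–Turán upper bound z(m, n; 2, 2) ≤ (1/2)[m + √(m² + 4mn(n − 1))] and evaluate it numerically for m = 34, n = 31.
z(34, 31; 2, 2) ≤ (1/2)[34 + √(34² + 4·34·31·30)] = (1/2)[34 + √127636] = 195.6309

Kővári–Sós–Turán: let r_1, ..., r_34 be the row sums and z = Σ r_i the total number of 1s. Each pair of columns can share at most one row with both entries 1 (else a 2×2 all-ones block appears), so Σ_i C(r_i, 2) ≤ C(31, 2) = 465. By convexity Σ_i C(r_i, 2) ≥ 34·C(z/34, 2) = z(z − 34)/(2·34), giving z² − 34z − 34·31·30 ≤ 0 and hence z ≤ (1/2)[34 + √(1156 + 4·31620)] = (1/2)[34 + √127636] ≈ (1/2)(34 + 357.2618) = 195.6309.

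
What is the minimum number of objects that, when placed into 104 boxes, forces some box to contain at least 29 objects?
n = (29 − 1)·104 + 1 = 2913

By the generalised pigeonhole principle, to guarantee some box contains ≥ r objects we need more than (r − 1) · k objects total. Threshold: n = (r − 1) · k + 1. With r = 29 and k = 104: n = 28 · 104 + 1 = 2912 + 1 = 2913. For n = 2912 = 28 · 104, we can put exactly 28 objects in every box, avoiding 29 in any single one — so 2913 is tight.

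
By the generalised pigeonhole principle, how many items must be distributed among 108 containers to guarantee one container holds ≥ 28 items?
n = (28 − 1)·108 + 1 = 2917

By the generalised pigeonhole principle, to guarantee some box contains ≥ r objects we need more than (r − 1) · k objects total. Threshold: n = (r − 1) · k + 1. With r = 28 and k = 108: n = 27 · 108 + 1 = 2916 + 1 = 2917. For n = 2916 = 27 · 108, we can put exactly 27 objects in every box, avoiding 28 in any single one — so 2917 is tight.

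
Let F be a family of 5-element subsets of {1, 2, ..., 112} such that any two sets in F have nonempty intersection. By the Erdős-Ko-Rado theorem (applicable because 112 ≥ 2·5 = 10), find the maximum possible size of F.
max |F| = C(111, 4) = 5989005

Erdős-Ko-Rado (1961): when n ≥ 2k, max |F| = C(n−1, k−1). The bound is attained by the star {A : i ∈ A} for any fixed i ∈ [n]. Here C(112−1, 5−1) = C(111, 4) = 5989005.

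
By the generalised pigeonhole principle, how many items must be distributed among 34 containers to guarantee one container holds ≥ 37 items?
n = (37 − 1)·34 + 1 = 1225

By the generalised pigeonhole principle, to guarantee some box contains ≥ r objects we need more than (r − 1) · k objects total. Threshold: n = (r − 1) · k + 1. With r = 37 and k = 34: n = 36 · 34 + 1 = 1224 + 1 = 1225. For n = 1224 = 36 · 34, we can put exactly 36 objects in every box, avoiding 37 in any single one — so 1225 is tight.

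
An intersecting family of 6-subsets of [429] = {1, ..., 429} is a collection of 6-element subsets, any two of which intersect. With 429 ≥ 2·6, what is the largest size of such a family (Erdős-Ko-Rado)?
max |F| = C(428, 5) = 116910840760

The Erdős-Ko-Rado theorem states: for n ≥ 2k, an intersecting family of k-subsets of an n-element set has size at most C(n − 1, k − 1), with equality for 'star' families {A ⊆ [n] : |A| = k, i ∈ A} (fix an element i). For n = 429, k = 6: C(428, 5) = 116910840760.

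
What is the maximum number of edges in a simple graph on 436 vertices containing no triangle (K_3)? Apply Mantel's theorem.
ex(436, K_3) = ⌊436^2/4⌋ = 47524

Mantel (1907): a triangle-free graph on n vertices has at most ⌊n^2/4⌋ edges, with equality for the complete bipartite graph K_{⌊n/2⌋, ⌈n/2⌉}. For n = 436: ⌊436^2/4⌋ = ⌊190096/4⌋ = 47524. The extremal graph is K_{218, 218}, which has 218·218 = 47524 edges.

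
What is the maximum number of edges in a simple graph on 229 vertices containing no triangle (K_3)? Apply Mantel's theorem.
ex(229, K_3) = ⌊229^2/4⌋ = 13110

Mantel (1907): a triangle-free graph on n vertices has at most ⌊n^2/4⌋ edges, with equality for the complete bipartite graph K_{⌊n/2⌋, ⌈n/2⌉}. For n = 229: ⌊229^2/4⌋ = ⌊52441/4⌋ = 13110. The extremal graph is K_{114, 115}, which has 114·115 = 13110 edges.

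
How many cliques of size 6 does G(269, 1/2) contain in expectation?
E[# K_6] = C(269, 6) · (1/2)^C(6, 2) = 497504801332 / 2^15 = 124376200333/8192 ≈ 15182641.642212

For each 6-subset S of vertices (there are C(269, 6) = 497504801332 such S), let X_S = 1 if S induces a K_6 (all C(6, 2) = 15 edges present). Then P(X_S = 1) = (1/2)^15 = 1/32768. By linearity of expectation, E[# K_6] = C(269, 6) · (1/2)^15 = 497504801332 / 32768 = 124376200333/8192 ≈ 15182641.642212.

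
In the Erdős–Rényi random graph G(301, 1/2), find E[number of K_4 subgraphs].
E[# K_4] = C(301, 4) · (1/2)^C(4, 2) = 335246275 / 2^6 = 5238223.046875

For each 4-subset S of vertices (there are C(301, 4) = 335246275 such S), let X_S = 1 if S induces a K_4 (all C(4, 2) = 6 edges present). Then P(X_S = 1) = (1/2)^6 = 1/64. By linearity of expectation, E[# K_4] = C(301, 4) · (1/2)^6 = 335246275 / 64 = 5238223.046875.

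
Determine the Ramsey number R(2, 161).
R(2, 161) = 161

R(2, k) = k for all k ≥ 2: in a 2-colouring of K_k, either some edge is red (a red K_2) or all edges are blue (a blue K_k). And K_{160} coloured all-blue has no blue K_161, so R(2, 161) > 160. Hence R(2, 161) = 161.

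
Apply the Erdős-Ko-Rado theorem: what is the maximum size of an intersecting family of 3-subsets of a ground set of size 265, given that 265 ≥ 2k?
max |F| = C(264, 2) = 34716

Erdős-Ko-Rado (1961): when n ≥ 2k, max |F| = C(n−1, k−1). The bound is attained by the star {A : i ∈ A} for any fixed i ∈ [n]. Here C(265−1, 3−1) = C(264, 2) = 34716.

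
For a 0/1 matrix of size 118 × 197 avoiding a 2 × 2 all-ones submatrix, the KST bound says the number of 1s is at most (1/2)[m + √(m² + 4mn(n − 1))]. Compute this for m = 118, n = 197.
z(118, 197; 2, 2) ≤ (1/2)[118 + √(118² + 4·118·197·196)] = (1/2)[118 + √18238788] = 2194.3447

Kővári–Sós–Turán: let r_1, ..., r_118 be the row sums and z = Σ r_i the total number of 1s. Each pair of columns can share at most one row with both entries 1 (else a 2×2 all-ones block appears), so Σ_i C(r_i, 2) ≤ C(197, 2) = 19306. By convexity Σ_i C(r_i, 2) ≥ 118·C(z/118, 2) = z(z − 118)/(2·118), giving z² − 118z − 118·197·196 ≤ 0 and hence z ≤ (1/2)[118 + √(13924 + 4·4556216)] = (1/2)[118 + √18238788] ≈ (1/2)(118 + 4270.6894) = 2194.3447.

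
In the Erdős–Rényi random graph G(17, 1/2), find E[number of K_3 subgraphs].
E[# K_3] = C(17, 3) · (1/2)^C(3, 2) = 680 / 2^3 = 85

For each 3-subset S of vertices (there are C(17, 3) = 680 such S), let X_S = 1 if S induces a K_3 (all C(3, 2) = 3 edges present). Then P(X_S = 1) = (1/2)^3 = 1/8. By linearity of expectation, E[# K_3] = C(17, 3) · (1/2)^3 = 680 / 8 = 85.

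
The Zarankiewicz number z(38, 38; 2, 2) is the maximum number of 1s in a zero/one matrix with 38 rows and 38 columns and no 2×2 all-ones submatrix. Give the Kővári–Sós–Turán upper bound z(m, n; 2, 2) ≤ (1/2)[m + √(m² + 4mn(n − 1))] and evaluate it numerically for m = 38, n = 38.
z(38, 38; 2, 2) ≤ (1/2)[38 + √(38² + 4·38·38·37)] = (1/2)[38 + √215156] = 250.9246

Kővári–Sós–Turán: let r_1, ..., r_38 be the row sums and z = Σ r_i the total number of 1s. Each pair of columns can share at most one row with both entries 1 (else a 2×2 all-ones block appears), so Σ_i C(r_i, 2) ≤ C(38, 2) = 703. By convexity Σ_i C(r_i, 2) ≥ 38·C(z/38, 2) = z(z − 38)/(2·38), giving z² − 38z − 38·38·37 ≤ 0 and hence z ≤ (1/2)[38 + √(1444 + 4·53428)] = (1/2)[38 + √215156] ≈ (1/2)(38 + 463.8491) = 250.9246.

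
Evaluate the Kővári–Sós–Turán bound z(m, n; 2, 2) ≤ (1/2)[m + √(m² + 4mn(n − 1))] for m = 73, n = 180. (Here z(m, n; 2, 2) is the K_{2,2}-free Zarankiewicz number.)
z(73, 180; 2, 2) ≤ (1/2)[73 + √(73² + 4·73·180·179)] = (1/2)[73 + √9413569] = 1570.577

Kővári–Sós–Turán: let r_1, ..., r_73 be the row sums and z = Σ r_i the total number of 1s. Each pair of columns can share at most one row with both entries 1 (else a 2×2 all-ones block appears), so Σ_i C(r_i, 2) ≤ C(180, 2) = 16110. By convexity Σ_i C(r_i, 2) ≥ 73·C(z/73, 2) = z(z − 73)/(2·73), giving z² − 73z − 73·180·179 ≤ 0 and hence z ≤ (1/2)[73 + √(5329 + 4·2352060)] = (1/2)[73 + √9413569] ≈ (1/2)(73 + 3068.154) = 1570.577.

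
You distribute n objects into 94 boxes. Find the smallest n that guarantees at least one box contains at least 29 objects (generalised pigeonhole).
n = (29 − 1)·94 + 1 = 2633

By the generalised pigeonhole principle, to guarantee some box contains ≥ r objects we need more than (r − 1) · k objects total. Threshold: n = (r − 1) · k + 1. With r = 29 and k = 94: n = 28 · 94 + 1 = 2632 + 1 = 2633. For n = 2632 = 28 · 94, we can put exactly 28 objects in every box, avoiding 29 in any single one — so 2633 is tight.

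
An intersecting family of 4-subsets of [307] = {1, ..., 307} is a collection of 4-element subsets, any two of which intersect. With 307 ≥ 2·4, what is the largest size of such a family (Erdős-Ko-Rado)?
max |F| = C(306, 3) = 4728720

The Erdős-Ko-Rado theorem states: for n ≥ 2k, an intersecting family of k-subsets of an n-element set has size at most C(n − 1, k − 1), with equality for 'star' families {A ⊆ [n] : |A| = k, i ∈ A} (fix an element i). For n = 307, k = 4: C(306, 3) = 4728720.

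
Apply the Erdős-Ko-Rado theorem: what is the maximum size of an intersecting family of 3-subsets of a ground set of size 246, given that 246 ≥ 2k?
max |F| = C(245, 2) = 29890

Erdős-Ko-Rado (1961): when n ≥ 2k, max |F| = C(n−1, k−1). The bound is attained by the star {A : i ∈ A} for any fixed i ∈ [n]. Here C(246−1, 3−1) = C(245, 2) = 29890.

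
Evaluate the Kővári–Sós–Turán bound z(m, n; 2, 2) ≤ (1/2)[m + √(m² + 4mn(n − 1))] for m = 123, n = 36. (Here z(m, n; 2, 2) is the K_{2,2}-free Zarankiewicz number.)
z(123, 36; 2, 2) ≤ (1/2)[123 + √(123² + 4·123·36·35)] = (1/2)[123 + √635049] = 459.9498

Kővári–Sós–Turán: let r_1, ..., r_123 be the row sums and z = Σ r_i the total number of 1s. Each pair of columns can share at most one row with both entries 1 (else a 2×2 all-ones block appears), so Σ_i C(r_i, 2) ≤ C(36, 2) = 630. By convexity Σ_i C(r_i, 2) ≥ 123·C(z/123, 2) = z(z − 123)/(2·123), giving z² − 123z − 123·36·35 ≤ 0 and hence z ≤ (1/2)[123 + √(15129 + 4·154980)] = (1/2)[123 + √635049] ≈ (1/2)(123 + 796.8996) = 459.9498.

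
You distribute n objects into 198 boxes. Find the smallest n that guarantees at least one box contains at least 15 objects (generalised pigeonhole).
n = (15 − 1)·198 + 1 = 2773

By the generalised pigeonhole principle, to guarantee some box contains ≥ r objects we need more than (r − 1) · k objects total. Threshold: n = (r − 1) · k + 1. With r = 15 and k = 198: n = 14 · 198 + 1 = 2772 + 1 = 2773. For n = 2772 = 14 · 198, we can put exactly 14 objects in every box, avoiding 15 in any single one — so 2773 is tight.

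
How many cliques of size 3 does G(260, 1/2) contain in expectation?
E[# K_3] = C(260, 3) · (1/2)^C(3, 2) = 2895620 / 2^3 = 723905/2 = 361952.5

For each 3-subset S of vertices (there are C(260, 3) = 2895620 such S), let X_S = 1 if S induces a K_3 (all C(3, 2) = 3 edges present). Then P(X_S = 1) = (1/2)^3 = 1/8. By linearity of expectation, E[# K_3] = C(260, 3) · (1/2)^3 = 2895620 / 8 = 723905/2 = 361952.5.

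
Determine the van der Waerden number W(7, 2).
W(7, 2) = 7 + 1 = 8

A 2-term AP is any pair of integers, so a monochromatic 2-AP exists iff some colour is used at least twice. With 7 colours, the colouring i ↦ i on {1, ..., 7} uses each colour once, avoiding any monochromatic pair, so W(7, 2) > 7. For {1, ..., 8}, pigeonhole forces two integers of the same colour, which form a monochromatic 2-AP. Hence W(7, 2) = 8.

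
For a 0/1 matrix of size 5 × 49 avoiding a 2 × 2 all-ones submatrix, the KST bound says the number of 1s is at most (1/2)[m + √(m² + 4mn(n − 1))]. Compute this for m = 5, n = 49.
z(5, 49; 2, 2) ≤ (1/2)[5 + √(5² + 4·5·49·48)] = (1/2)[5 + √47065] = 110.9723

Kővári–Sós–Turán: let r_1, ..., r_5 be the row sums and z = Σ r_i the total number of 1s. Each pair of columns can share at most one row with both entries 1 (else a 2×2 all-ones block appears), so Σ_i C(r_i, 2) ≤ C(49, 2) = 1176. By convexity Σ_i C(r_i, 2) ≥ 5·C(z/5, 2) = z(z − 5)/(2·5), giving z² − 5z − 5·49·48 ≤ 0 and hence z ≤ (1/2)[5 + √(25 + 4·11760)] = (1/2)[5 + √47065] ≈ (1/2)(5 + 216.9447) = 110.9723.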